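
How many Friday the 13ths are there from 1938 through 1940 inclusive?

Friday-the-13ths by year:
1938: May
1939: Jan, Oct
1940: Sep, Dec

5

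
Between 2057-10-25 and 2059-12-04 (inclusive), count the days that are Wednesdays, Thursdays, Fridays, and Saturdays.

441

2057-10-25 is a Thursday.
That's 771 days from start to end, counting both.
771 = 7 × 110 + 1, so there are 110 full weeks plus 1 extra day.
Each full week contributes 4 days from the set (Wed, Thu, Fri, Sat): 110 × 4 = 440.
The 1 extra day is Thu — 1 of them qualifies.
Total: 440 + 1 = 441.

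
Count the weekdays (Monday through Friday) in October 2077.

2077-10-01 is a Friday.
The range spans 31 days (inclusive of both endpoints).
31 = 7 × 4 + 3, so there are 4 full weeks plus 3 extra days.
Each full week contributes 5 weekdays (Mon–Fri): 4 × 5 = 20.
The 3 extra days are Friday, Saturday, Sunday — 1 of them qualifies.
Total: 20 + 1 = 21.

21 weekdays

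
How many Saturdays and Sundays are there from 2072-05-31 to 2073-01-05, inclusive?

62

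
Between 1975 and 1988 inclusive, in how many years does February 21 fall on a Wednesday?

1

Day of week of February 21 in each year:
1975: Fri, 1976: Sat, 1977: Mon, 1978: Tue, 1979: Wed ✓, 1980: Thu, 1981: Sat, 1982: Sun, 1983: Mon, 1984: Tue, 1985: Thu, 1986: Fri, 1987: Sat, 1988: Sun
Wednesdays: 1979.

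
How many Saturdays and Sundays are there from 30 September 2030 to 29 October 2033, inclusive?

30 September 2030 is a Monday.
The range spans 1126 days (inclusive of both endpoints).
1126 = 7 × 160 + 6, so there are 160 full weeks plus 6 extra days.
Each full week contributes 2 weekend days (Sat, Sun): 160 × 2 = 320.
The 6 extra days are Mon, Tue, Wed, Thu, Fri, Sat — 1 of them qualifies.
Total: 320 + 1 = 321.

321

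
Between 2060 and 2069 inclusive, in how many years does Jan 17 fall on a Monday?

Day of week of January 17 in each year:
2060: Sat, 2061: Mon ✓, 2062: Tue, 2063: Wed, 2064: Thu, 2065: Sat, 2066: Sun, 2067: Mon ✓, 2068: Tue, 2069: Thu
Mondays: 2061, 2067.

2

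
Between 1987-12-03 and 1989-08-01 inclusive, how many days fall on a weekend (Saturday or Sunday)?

1987-12-03 is a Thursday.
From 1987-12-03 to 1989-08-01 is 608 days inclusive.
608 = 7 × 86 + 6, so there are 86 full weeks plus 6 extra days.
Each full week contributes 2 weekend days (Sat, Sun): 86 × 2 = 172.
The 6 extra days are Thursday, Friday, Saturday, Sunday, Monday, Tuesday — 2 of them qualify.
Total: 172 + 2 = 174.

174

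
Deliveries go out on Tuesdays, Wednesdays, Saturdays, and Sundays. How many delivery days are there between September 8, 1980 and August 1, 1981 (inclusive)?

187

September 8, 1980 is a Monday.
The range spans 328 days (inclusive of both endpoints).
328 = 7 × 46 + 6, so there are 46 full weeks plus 6 extra days.
Each full week contributes 4 days from the set (Tue, Wed, Sat, Sun): 46 × 4 = 184.
The 6 extra days are Mon, Tue, Wed, Thu, Fri, Sat — 3 of them qualify.
Total: 184 + 3 = 187.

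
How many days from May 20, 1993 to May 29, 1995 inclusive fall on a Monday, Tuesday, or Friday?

317

May 20, 1993 is a Thursday.
The range spans 740 days (inclusive of both endpoints).
740 = 7 × 105 + 5, so there are 105 full weeks plus 5 extra days.
Each full week contributes 3 days from the set (Mon, Tue, Fri): 105 × 3 = 315.
The 5 extra days are Thu, Fri, Sat, Sun, Mon — 2 of them qualify.
Total: 315 + 2 = 317.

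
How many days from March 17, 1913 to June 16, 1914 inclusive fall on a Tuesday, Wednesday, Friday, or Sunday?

March 17, 1913 is a Monday.
From March 17, 1913 to June 16, 1914 is 457 days inclusive.
457 = 7 × 65 + 2, so there are 65 full weeks plus 2 extra days.
Each full week contributes 4 days from the set (Tue, Wed, Fri, Sun): 65 × 4 = 260.
The 2 extra days are Mon, Tue — 1 of them qualifies.
Total: 260 + 1 = 261.

261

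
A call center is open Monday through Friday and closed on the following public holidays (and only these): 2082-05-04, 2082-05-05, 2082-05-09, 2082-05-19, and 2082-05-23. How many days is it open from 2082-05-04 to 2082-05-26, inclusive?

2082-05-04 is a Monday.
That's 23 days from start to end, counting both.
23 = 7 × 3 + 2, so there are 3 full weeks plus 2 extra days.
Each full week contributes 5 weekdays (Mon–Fri): 3 × 5 = 15.
The 2 extra days are Mon, Tue — 2 of them qualify.
Total: 15 + 2 = 17.
Holidays: 2082-05-04 (Mon); 2082-05-05 (Tue); 2082-05-09 (Sat); 2082-05-19 (Tue); 2082-05-23 (Sat).
3 of the 5 holidays fall on weekdays; the rest are weekends and were already excluded.
Business days: 17 − 3 = 14.

14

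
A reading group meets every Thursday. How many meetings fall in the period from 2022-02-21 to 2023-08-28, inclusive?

79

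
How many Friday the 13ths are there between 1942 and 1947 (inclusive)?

10

Friday-the-13ths by year:
1942: Feb, Mar, Nov
1943: Aug
1944: Oct
1945: Apr, Jul
1946: Sep, Dec
1947: Jun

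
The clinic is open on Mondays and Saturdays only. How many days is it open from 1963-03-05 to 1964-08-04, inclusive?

1963-03-05 is a Tuesday.
That's 519 days from start to end, counting both.
519 = 7 × 74 + 1, so there are 74 full weeks plus 1 extra day.
Each full week contributes 2 days from the set (Mon, Sat): 74 × 2 = 148.
The 1 extra day is Tuesday — none qualify.
Total: 148 + 0 = 148.

148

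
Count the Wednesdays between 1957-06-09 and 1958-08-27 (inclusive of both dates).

64

1957-06-09 is a Sunday.
That's 445 days from start to end, counting both.
445 = 7 × 63 + 4, so there are 63 full weeks plus 4 extra days.
Each full week contributes one Wednesday: 63 so far.
The 4 extra days are Sun, Mon, Tue, Wed — 1 of them qualifies.
Total: 63 + 1 = 64.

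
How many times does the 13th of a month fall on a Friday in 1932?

The 13th falls on a Friday when the month's 13th has weekday Fri.
Jan 13 is Wed; Feb 13 is Sat; Mar 13 is Sun; Apr 13 is Wed; May 13 is Fri ✓; Jun 13 is Mon; Jul 13 is Wed; Aug 13 is Sat; Sep 13 is Tue; Oct 13 is Thu; Nov 13 is Sun; Dec 13 is Tue.
Friday the 13ths: May.

1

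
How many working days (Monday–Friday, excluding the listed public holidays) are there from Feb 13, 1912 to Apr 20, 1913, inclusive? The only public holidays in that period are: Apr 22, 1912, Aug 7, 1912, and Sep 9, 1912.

306

Feb 13, 1912 is a Tuesday.
From Feb 13, 1912 to Apr 20, 1913 is 433 days inclusive.
433 = 7 × 61 + 6, so there are 61 full weeks plus 6 extra days.
Each full week contributes 5 weekdays (Mon–Fri): 61 × 5 = 305.
The 6 extra days are Tue, Wed, Thu, Fri, Sat, Sun — 4 of them qualify.
Total: 305 + 4 = 309.
Holidays: Apr 22, 1912 (Mon); Aug 7, 1912 (Wed); Sep 9, 1912 (Mon).
All 3 holidays fall on weekdays, so subtract 3.
Business days: 309 − 3 = 306.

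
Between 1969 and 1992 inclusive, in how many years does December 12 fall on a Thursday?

Day of week of December 12 in each year:
1969: Fri, 1970: Sat, 1971: Sun, 1972: Tue, 1973: Wed, 1974: Thu ✓, 1975: Fri, 1976: Sun, 1977: Mon, 1978: Tue, 1979: Wed, 1980: Fri, 1981: Sat, 1982: Sun, 1983: Mon, 1984: Wed, 1985: Thu ✓, 1986: Fri, 1987: Sat, 1988: Mon, 1989: Tue, 1990: Wed, 1991: Thu ✓, 1992: Sat
Thursdays: 1974, 1985, 1991.

3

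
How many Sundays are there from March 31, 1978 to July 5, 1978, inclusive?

14

March 31, 1978 is a Friday.
That's 97 days from start to end, counting both.
97 = 7 × 13 + 6, so there are 13 full weeks plus 6 extra days.
Each full week contributes one Sunday: 13 so far.
The 6 extra days are Friday, Saturday, Sunday, Monday, Tuesday, Wednesday — 1 of them qualifies.
Total: 13 + 1 = 14.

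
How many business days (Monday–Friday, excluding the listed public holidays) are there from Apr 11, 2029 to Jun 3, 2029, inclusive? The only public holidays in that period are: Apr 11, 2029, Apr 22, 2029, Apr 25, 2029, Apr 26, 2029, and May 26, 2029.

35

Apr 11, 2029 is a Wednesday.
From Apr 11, 2029 to Jun 3, 2029 is 54 days inclusive.
54 = 7 × 7 + 5, so there are 7 full weeks plus 5 extra days.
Each full week contributes 5 weekdays (Mon–Fri): 7 × 5 = 35.
The 5 extra days are Wed, Thu, Fri, Sat, Sun — 3 of them qualify.
Total: 35 + 3 = 38.
Holidays: Apr 11, 2029 (Wed); Apr 22, 2029 (Sun); Apr 25, 2029 (Wed); Apr 26, 2029 (Thu); May 26, 2029 (Sat).
3 of the 5 holidays fall on weekdays; the rest are weekends and were already excluded.
Business days: 38 − 3 = 35.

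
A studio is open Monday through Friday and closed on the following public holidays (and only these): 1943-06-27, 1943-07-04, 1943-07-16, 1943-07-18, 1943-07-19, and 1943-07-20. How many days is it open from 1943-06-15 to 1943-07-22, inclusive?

25 working days

1943-06-15 is a Tuesday.
From 1943-06-15 to 1943-07-22 is 38 days inclusive.
38 = 7 × 5 + 3, so there are 5 full weeks plus 3 extra days.
Each full week contributes 5 weekdays (Mon–Fri): 5 × 5 = 25.
The 3 extra days are Tue, Wed, Thu — 3 of them qualify.
Total: 25 + 3 = 28.
Holidays: 1943-06-27 (Sun); 1943-07-04 (Sun); 1943-07-16 (Fri); 1943-07-18 (Sun); 1943-07-19 (Mon); 1943-07-20 (Tue).
3 of the 6 holidays fall on weekdays; the rest are weekends and were already excluded.
Business days: 28 − 3 = 25.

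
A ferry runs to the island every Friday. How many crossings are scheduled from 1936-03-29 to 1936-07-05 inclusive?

14 Fridays

1936-03-29 is a Sunday.
That's 99 days from start to end, counting both.
99 = 7 × 14 + 1, so there are 14 full weeks plus 1 extra day.
Each full week contributes one Friday: 14 so far.
The 1 extra day is Sunday — none qualify.
Total: 14 + 0 = 14.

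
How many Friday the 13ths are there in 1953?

The 13th falls on a Friday when the month's 13th has weekday Fri.
Jan 13 is Tue; Feb 13 is Fri ✓; Mar 13 is Fri ✓; Apr 13 is Mon; May 13 is Wed; Jun 13 is Sat; Jul 13 is Mon; Aug 13 is Thu; Sep 13 is Sun; Oct 13 is Tue; Nov 13 is Fri ✓; Dec 13 is Sun.
Friday the 13ths: Feb, Mar, Nov.

3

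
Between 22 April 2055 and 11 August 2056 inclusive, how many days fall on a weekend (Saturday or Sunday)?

22 April 2055 is a Thursday.
From 22 April 2055 to 11 August 2056 is 478 days inclusive.
478 = 7 × 68 + 2, so there are 68 full weeks plus 2 extra days.
Each full week contributes 2 weekend days (Sat, Sun): 68 × 2 = 136.
The 2 extra days are Thu, Fri — none qualify.
Total: 136 + 0 = 136.

136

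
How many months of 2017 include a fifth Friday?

A month has five Fridays exactly when Friday falls within its first (length − 28) days.
Jan: 31 days, starts Sun → 5 of Sun, Mon, Tue
Feb: 28 days, starts Wed → 5 of (none)
Mar: 31 days, starts Wed → 5 of Wed, Thu, Fri ✓
Apr: 30 days, starts Sat → 5 of Sat, Sun
May: 31 days, starts Mon → 5 of Mon, Tue, Wed
Jun: 30 days, starts Thu → 5 of Thu, Fri ✓
Jul: 31 days, starts Sat → 5 of Sat, Sun, Mon
Aug: 31 days, starts Tue → 5 of Tue, Wed, Thu
Sep: 30 days, starts Fri → 5 of Fri, Sat ✓
Oct: 31 days, starts Sun → 5 of Sun, Mon, Tue
Nov: 30 days, starts Wed → 5 of Wed, Thu
Dec: 31 days, starts Fri → 5 of Fri, Sat, Sun ✓
Months with five Fridays: Mar, Jun, Sep, Dec.

4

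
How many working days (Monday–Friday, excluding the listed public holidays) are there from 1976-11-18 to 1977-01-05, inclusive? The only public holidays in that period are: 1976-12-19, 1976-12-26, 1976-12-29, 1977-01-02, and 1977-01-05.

1976-11-18 is a Thursday.
From 1976-11-18 to 1977-01-05 is 49 days inclusive.
49 = 7 × 7, so the span is exactly 7 full weeks.
Each full week contributes 5 weekdays (Mon–Fri): 7 × 5 = 35.
Holidays: 1976-12-19 (Sun); 1976-12-26 (Sun); 1976-12-29 (Wed); 1977-01-02 (Sun); 1977-01-05 (Wed).
2 of the 5 holidays fall on weekdays; the rest are weekends and were already excluded.
Business days: 35 − 2 = 33.

33 working days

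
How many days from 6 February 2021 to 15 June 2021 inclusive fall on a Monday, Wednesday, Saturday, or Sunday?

6 February 2021 is a Saturday.
The range spans 130 days (inclusive of both endpoints).
130 = 7 × 18 + 4, so there are 18 full weeks plus 4 extra days.
Each full week contributes 4 days from the set (Mon, Wed, Sat, Sun): 18 × 4 = 72.
The 4 extra days are Sat, Sun, Mon, Tue — 3 of them qualify.
Total: 72 + 3 = 75.

75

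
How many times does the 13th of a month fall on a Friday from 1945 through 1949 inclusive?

8

Friday-the-13ths by year:
1945: Apr, Jul
1946: Sep, Dec
1947: Jun
1948: Feb, Aug
1949: May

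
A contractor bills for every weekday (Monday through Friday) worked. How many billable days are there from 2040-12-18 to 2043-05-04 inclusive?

2040-12-18 is a Tuesday.
That's 868 days from start to end, counting both.
868 = 7 × 124, so the span is exactly 124 full weeks.
Each full week contributes 5 weekdays (Mon–Fri): 124 × 5 = 620.

620 weekdays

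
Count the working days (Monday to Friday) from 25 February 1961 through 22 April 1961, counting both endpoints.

25 February 1961 is a Saturday.
The range spans 57 days (inclusive of both endpoints).
57 = 7 × 8 + 1, so there are 8 full weeks plus 1 extra day.
Each full week contributes 5 weekdays (Mon–Fri): 8 × 5 = 40.
The 1 extra day is Saturday — none qualify.
Total: 40 + 0 = 40.

40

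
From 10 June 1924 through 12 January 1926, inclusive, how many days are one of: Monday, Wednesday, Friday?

249

10 June 1924 is a Tuesday.
The range spans 582 days (inclusive of both endpoints).
582 = 7 × 83 + 1, so there are 83 full weeks plus 1 extra day.
Each full week contributes 3 days from the set (Mon, Wed, Fri): 83 × 3 = 249.
The 1 extra day is Tue — none qualify.
Total: 249 + 0 = 249.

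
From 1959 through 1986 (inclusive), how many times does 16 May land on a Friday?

4

Day of week of May 16 in each year:
1959: Sat, 1960: Mon, 1961: Tue, 1962: Wed, 1963: Thu, 1964: Sat, 1965: Sun, 1966: Mon, 1967: Tue, 1968: Thu, 1969: Fri ✓, 1970: Sat, 1971: Sun, 1972: Tue, 1973: Wed, 1974: Thu, 1975: Fri ✓, 1976: Sun, 1977: Mon, 1978: Tue, 1979: Wed, 1980: Fri ✓, 1981: Sat, 1982: Sun, 1983: Mon, 1984: Wed, 1985: Thu, 1986: Fri ✓
Fridays: 1969, 1975, 1980, 1986.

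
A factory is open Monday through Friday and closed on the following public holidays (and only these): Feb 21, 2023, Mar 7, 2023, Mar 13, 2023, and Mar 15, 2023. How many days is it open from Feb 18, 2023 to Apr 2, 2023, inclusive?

Feb 18, 2023 is a Saturday.
From Feb 18, 2023 to Apr 2, 2023 is 44 days inclusive.
44 = 7 × 6 + 2, so there are 6 full weeks plus 2 extra days.
Each full week contributes 5 weekdays (Mon–Fri): 6 × 5 = 30.
The 2 extra days are Saturday, Sunday — none qualify.
Total: 30 + 0 = 30.
Holidays: Feb 21, 2023 (Tue); Mar 7, 2023 (Tue); Mar 13, 2023 (Mon); Mar 15, 2023 (Wed).
All 4 holidays fall on weekdays, so subtract 4.
Business days: 30 − 4 = 26.

26 working days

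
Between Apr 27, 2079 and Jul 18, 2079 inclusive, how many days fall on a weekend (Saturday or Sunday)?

24

Apr 27, 2079 is a Thursday.
The range spans 83 days (inclusive of both endpoints).
83 = 7 × 11 + 6, so there are 11 full weeks plus 6 extra days.
Each full week contributes 2 weekend days (Sat, Sun): 11 × 2 = 22.
The 6 extra days are Thursday, Friday, Saturday, Sunday, Monday, Tuesday — 2 of them qualify.
Total: 22 + 2 = 24.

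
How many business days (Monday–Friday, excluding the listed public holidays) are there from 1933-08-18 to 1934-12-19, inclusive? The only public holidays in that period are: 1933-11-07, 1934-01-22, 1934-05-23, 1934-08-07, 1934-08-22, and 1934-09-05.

343

1933-08-18 is a Friday.
From 1933-08-18 to 1934-12-19 is 489 days inclusive.
489 = 7 × 69 + 6, so there are 69 full weeks plus 6 extra days.
Each full week contributes 5 weekdays (Mon–Fri): 69 × 5 = 345.
The 6 extra days are Fri, Sat, Sun, Mon, Tue, Wed — 4 of them qualify.
Total: 345 + 4 = 349.
Holidays: 1933-11-07 (Tue); 1934-01-22 (Mon); 1934-05-23 (Wed); 1934-08-07 (Tue); 1934-08-22 (Wed); 1934-09-05 (Wed).
All 6 holidays fall on weekdays, so subtract 6.
Business days: 349 − 6 = 343.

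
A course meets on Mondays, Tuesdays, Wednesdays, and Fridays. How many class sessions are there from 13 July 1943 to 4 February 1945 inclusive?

13 July 1943 is a Tuesday.
The range spans 573 days (inclusive of both endpoints).
573 = 7 × 81 + 6, so there are 81 full weeks plus 6 extra days.
Each full week contributes 4 days from the set (Mon, Tue, Wed, Fri): 81 × 4 = 324.
The 6 extra days are Tuesday, Wednesday, Thursday, Friday, Saturday, Sunday — 3 of them qualify.
Total: 324 + 3 = 327.

327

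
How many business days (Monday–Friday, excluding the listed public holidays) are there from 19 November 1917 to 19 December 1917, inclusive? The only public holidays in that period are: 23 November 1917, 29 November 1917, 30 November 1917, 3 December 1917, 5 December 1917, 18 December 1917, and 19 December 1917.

19 November 1917 is a Monday.
From 19 November 1917 to 19 December 1917 is 31 days inclusive.
31 = 7 × 4 + 3, so there are 4 full weeks plus 3 extra days.
Each full week contributes 5 weekdays (Mon–Fri): 4 × 5 = 20.
The 3 extra days are Mon, Tue, Wed — 3 of them qualify.
Total: 20 + 3 = 23.
Holidays: 23 November 1917 (Fri); 29 November 1917 (Thu); 30 November 1917 (Fri); 3 December 1917 (Mon); 5 December 1917 (Wed); 18 December 1917 (Tue); 19 December 1917 (Wed).
All 7 holidays fall on weekdays, so subtract 7.
Business days: 23 − 7 = 16.

16 business days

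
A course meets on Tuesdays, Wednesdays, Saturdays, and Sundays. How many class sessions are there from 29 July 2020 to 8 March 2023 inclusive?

29 July 2020 is a Wednesday.
From 29 July 2020 to 8 March 2023 is 953 days inclusive.
953 = 7 × 136 + 1, so there are 136 full weeks plus 1 extra day.
Each full week contributes 4 days from the set (Tue, Wed, Sat, Sun): 136 × 4 = 544.
The 1 extra day is Wed — 1 of them qualifies.
Total: 544 + 1 = 545.

545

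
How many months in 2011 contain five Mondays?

A month has five Mondays exactly when Monday falls within its first (length − 28) days.
Jan: 31 days, starts Sat → 5 of Sat, Sun, Mon ✓
Feb: 28 days, starts Tue → 5 of (none)
Mar: 31 days, starts Tue → 5 of Tue, Wed, Thu
Apr: 30 days, starts Fri → 5 of Fri, Sat
May: 31 days, starts Sun → 5 of Sun, Mon, Tue ✓
Jun: 30 days, starts Wed → 5 of Wed, Thu
Jul: 31 days, starts Fri → 5 of Fri, Sat, Sun
Aug: 31 days, starts Mon → 5 of Mon, Tue, Wed ✓
Sep: 30 days, starts Thu → 5 of Thu, Fri
Oct: 31 days, starts Sat → 5 of Sat, Sun, Mon ✓
Nov: 30 days, starts Tue → 5 of Tue, Wed
Dec: 31 days, starts Thu → 5 of Thu, Fri, Sat
Months with five Mondays: Jan, May, Aug, Oct.

4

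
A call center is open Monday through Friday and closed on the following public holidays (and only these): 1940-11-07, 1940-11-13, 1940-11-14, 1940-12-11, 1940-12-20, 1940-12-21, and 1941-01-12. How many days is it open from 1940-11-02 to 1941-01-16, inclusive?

49 business days

1940-11-02 is a Saturday.
That's 76 days from start to end, counting both.
76 = 7 × 10 + 6, so there are 10 full weeks plus 6 extra days.
Each full week contributes 5 weekdays (Mon–Fri): 10 × 5 = 50.
The 6 extra days are Saturday, Sunday, Monday, Tuesday, Wednesday, Thursday — 4 of them qualify.
Total: 50 + 4 = 54.
Holidays: 1940-11-07 (Thu); 1940-11-13 (Wed); 1940-11-14 (Thu); 1940-12-11 (Wed); 1940-12-20 (Fri); 1940-12-21 (Sat); 1941-01-12 (Sun).
5 of the 7 holidays fall on weekdays; the rest are weekends and were already excluded.
Business days: 54 − 5 = 49.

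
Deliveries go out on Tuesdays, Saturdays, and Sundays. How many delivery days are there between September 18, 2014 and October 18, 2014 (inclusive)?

September 18, 2014 is a Thursday.
From September 18, 2014 to October 18, 2014 is 31 days inclusive.
31 = 7 × 4 + 3, so there are 4 full weeks plus 3 extra days.
Each full week contributes 3 days from the set (Tue, Sat, Sun): 4 × 3 = 12.
The 3 extra days are Thursday, Friday, Saturday — 1 of them qualifies.
Total: 12 + 1 = 13.

13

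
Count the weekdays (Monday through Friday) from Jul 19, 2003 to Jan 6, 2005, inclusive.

Jul 19, 2003 is a Saturday.
The range spans 538 days (inclusive of both endpoints).
538 = 7 × 76 + 6, so there are 76 full weeks plus 6 extra days.
Each full week contributes 5 weekdays (Mon–Fri): 76 × 5 = 380.
The 6 extra days are Sat, Sun, Mon, Tue, Wed, Thu — 4 of them qualify.
Total: 380 + 4 = 384.

384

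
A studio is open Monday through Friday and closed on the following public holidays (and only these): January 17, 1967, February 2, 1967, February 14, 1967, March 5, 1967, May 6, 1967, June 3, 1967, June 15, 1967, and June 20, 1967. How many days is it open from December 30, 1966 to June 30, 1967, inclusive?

126 business days

December 30, 1966 is a Friday.
That's 183 days from start to end, counting both.
183 = 7 × 26 + 1, so there are 26 full weeks plus 1 extra day.
Each full week contributes 5 weekdays (Mon–Fri): 26 × 5 = 130.
The 1 extra day is Friday — 1 of them qualifies.
Total: 130 + 1 = 131.
Holidays: January 17, 1967 (Tue); February 2, 1967 (Thu); February 14, 1967 (Tue); March 5, 1967 (Sun); May 6, 1967 (Sat); June 3, 1967 (Sat); June 15, 1967 (Thu); June 20, 1967 (Tue).
5 of the 8 holidays fall on weekdays; the rest are weekends and were already excluded.
Business days: 131 − 5 = 126.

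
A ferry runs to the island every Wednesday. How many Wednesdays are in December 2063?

4

Dec 1, 2063 is a Saturday.
The range spans 31 days (inclusive of both endpoints).
31 = 7 × 4 + 3, so there are 4 full weeks plus 3 extra days.
Each full week contributes one Wednesday: 4 so far.
The 3 extra days are Sat, Sun, Mon — none qualify.
Total: 4 + 0 = 4.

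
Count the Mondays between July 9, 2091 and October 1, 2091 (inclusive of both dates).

13 Mondays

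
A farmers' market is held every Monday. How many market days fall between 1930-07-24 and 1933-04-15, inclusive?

142

1930-07-24 is a Thursday.
The range spans 997 days (inclusive of both endpoints).
997 = 7 × 142 + 3, so there are 142 full weeks plus 3 extra days.
Each full week contributes one Monday: 142 so far.
The 3 extra days are Thu, Fri, Sat — none qualify.
Total: 142 + 0 = 142.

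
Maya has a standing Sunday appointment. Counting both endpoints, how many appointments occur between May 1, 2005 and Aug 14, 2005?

May 1, 2005 is a Sunday.
From May 1, 2005 to Aug 14, 2005 is 106 days inclusive.
106 = 7 × 15 + 1, so there are 15 full weeks plus 1 extra day.
Each full week contributes one Sunday: 15 so far.
The 1 extra day is Sunday — 1 of them qualifies.
Total: 15 + 1 = 16.

16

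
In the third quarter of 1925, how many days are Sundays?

1925-07-01 is a Wednesday.
That's 92 days from start to end, counting both.
92 = 7 × 13 + 1, so there are 13 full weeks plus 1 extra day.
Each full week contributes one Sunday: 13 so far.
The 1 extra day is Wed — none qualify.
Total: 13 + 0 = 13.

13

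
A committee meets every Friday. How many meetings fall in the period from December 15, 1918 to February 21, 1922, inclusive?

166 Fridays

December 15, 1918 is a Sunday.
From December 15, 1918 to February 21, 1922 is 1165 days inclusive.
1165 = 7 × 166 + 3, so there are 166 full weeks plus 3 extra days.
Each full week contributes one Friday: 166 so far.
The 3 extra days are Sunday, Monday, Tuesday — none qualify.
Total: 166 + 0 = 166.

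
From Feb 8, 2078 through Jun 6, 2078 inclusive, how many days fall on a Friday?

17

Feb 8, 2078 is a Tuesday.
From Feb 8, 2078 to Jun 6, 2078 is 119 days inclusive.
119 = 7 × 17, so the span is exactly 17 full weeks.
Each full week contributes one Friday: 17 so far.
Total: 17.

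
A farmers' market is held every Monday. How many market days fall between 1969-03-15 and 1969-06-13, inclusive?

1969-03-15 is a Saturday.
That's 91 days from start to end, counting both.
91 = 7 × 13, so the span is exactly 13 full weeks.
Each full week contributes one Monday: 13 so far.
Total: 13.

13 Mondays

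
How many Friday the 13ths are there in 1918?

2

The 13th falls on a Friday when the month's 13th has weekday Fri.
Jan 13 is Sun; Feb 13 is Wed; Mar 13 is Wed; Apr 13 is Sat; May 13 is Mon; Jun 13 is Thu; Jul 13 is Sat; Aug 13 is Tue; Sep 13 is Fri ✓; Oct 13 is Sun; Nov 13 is Wed; Dec 13 is Fri ✓.
Friday the 13ths: Sep, Dec.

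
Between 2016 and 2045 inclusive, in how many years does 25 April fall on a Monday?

Day of week of April 25 in each year:
2016: Mon ✓, 2017: Tue, 2018: Wed, 2019: Thu, 2020: Sat, 2021: Sun, 2022: Mon ✓, 2023: Tue, 2024: Thu, 2025: Fri, 2026: Sat, 2027: Sun, 2028: Tue, 2029: Wed, 2030: Thu, 2031: Fri, 2032: Sun, 2033: Mon ✓, 2034: Tue, 2035: Wed, 2036: Fri, 2037: Sat, 2038: Sun, 2039: Mon ✓, 2040: Wed, 2041: Thu, 2042: Fri, 2043: Sat, 2044: Mon ✓, 2045: Tue
Mondays: 2016, 2022, 2033, 2039, 2044.

5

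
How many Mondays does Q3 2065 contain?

Jul 1, 2065 is a Wednesday.
The range spans 92 days (inclusive of both endpoints).
92 = 7 × 13 + 1, so there are 13 full weeks plus 1 extra day.
Each full week contributes one Monday: 13 so far.
The 1 extra day is Wed — none qualify.
Total: 13 + 0 = 13.

13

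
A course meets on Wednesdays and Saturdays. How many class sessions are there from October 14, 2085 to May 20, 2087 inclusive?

166

October 14, 2085 is a Sunday.
The range spans 584 days (inclusive of both endpoints).
584 = 7 × 83 + 3, so there are 83 full weeks plus 3 extra days.
Each full week contributes 2 days from the set (Wed, Sat): 83 × 2 = 166.
The 3 extra days are Sunday, Monday, Tuesday — none qualify.
Total: 166 + 0 = 166.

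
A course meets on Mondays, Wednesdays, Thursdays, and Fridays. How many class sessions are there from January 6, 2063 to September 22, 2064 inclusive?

357

January 6, 2063 is a Saturday.
That's 626 days from start to end, counting both.
626 = 7 × 89 + 3, so there are 89 full weeks plus 3 extra days.
Each full week contributes 4 days from the set (Mon, Wed, Thu, Fri): 89 × 4 = 356.
The 3 extra days are Saturday, Sunday, Monday — 1 of them qualifies.
Total: 356 + 1 = 357.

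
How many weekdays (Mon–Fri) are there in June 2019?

Jun 1, 2019 is a Saturday.
From Jun 1, 2019 to Jun 30, 2019 is 30 days inclusive.
30 = 7 × 4 + 2, so there are 4 full weeks plus 2 extra days.
Each full week contributes 5 weekdays (Mon–Fri): 4 × 5 = 20.
The 2 extra days are Sat, Sun — none qualify.
Total: 20 + 0 = 20.

20 weekdays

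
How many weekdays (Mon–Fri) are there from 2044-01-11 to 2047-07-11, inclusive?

914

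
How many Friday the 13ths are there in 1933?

2

The 13th falls on a Friday when the month's 13th has weekday Fri.
Jan 13 is Fri ✓; Feb 13 is Mon; Mar 13 is Mon; Apr 13 is Thu; May 13 is Sat; Jun 13 is Tue; Jul 13 is Thu; Aug 13 is Sun; Sep 13 is Wed; Oct 13 is Fri ✓; Nov 13 is Mon; Dec 13 is Wed.
Friday the 13ths: Jan, Oct.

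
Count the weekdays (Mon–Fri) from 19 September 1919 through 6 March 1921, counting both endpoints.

381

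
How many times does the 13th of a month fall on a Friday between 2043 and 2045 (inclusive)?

Friday-the-13ths by year:
2043: Feb, Mar, Nov
2044: May
2045: Jan, Oct

6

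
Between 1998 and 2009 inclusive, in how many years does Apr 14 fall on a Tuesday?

2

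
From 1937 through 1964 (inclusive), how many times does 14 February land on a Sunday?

Day of week of February 14 in each year:
1937: Sun ✓, 1938: Mon, 1939: Tue, 1940: Wed, 1941: Fri, 1942: Sat, 1943: Sun ✓, 1944: Mon, 1945: Wed, 1946: Thu, 1947: Fri, 1948: Sat, 1949: Mon, 1950: Tue, 1951: Wed, 1952: Thu, 1953: Sat, 1954: Sun ✓, 1955: Mon, 1956: Tue, 1957: Thu, 1958: Fri, 1959: Sat, 1960: Sun ✓, 1961: Tue, 1962: Wed, 1963: Thu, 1964: Fri
Sundays: 1937, 1943, 1954, 1960.

4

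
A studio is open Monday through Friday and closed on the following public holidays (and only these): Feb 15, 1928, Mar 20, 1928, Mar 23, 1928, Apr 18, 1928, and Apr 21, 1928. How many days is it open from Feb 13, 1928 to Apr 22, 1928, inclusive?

Feb 13, 1928 is a Monday.
The range spans 70 days (inclusive of both endpoints).
70 = 7 × 10, so the span is exactly 10 full weeks.
Each full week contributes 5 weekdays (Mon–Fri): 10 × 5 = 50.
Holidays: Feb 15, 1928 (Wed); Mar 20, 1928 (Tue); Mar 23, 1928 (Fri); Apr 18, 1928 (Wed); Apr 21, 1928 (Sat).
4 of the 5 holidays fall on weekdays; the rest are weekends and were already excluded.
Business days: 50 − 4 = 46.

46 business days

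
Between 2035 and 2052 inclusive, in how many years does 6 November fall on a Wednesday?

3

Day of week of November 6 in each year:
2035: Tue, 2036: Thu, 2037: Fri, 2038: Sat, 2039: Sun, 2040: Tue, 2041: Wed ✓, 2042: Thu, 2043: Fri, 2044: Sun, 2045: Mon, 2046: Tue, 2047: Wed ✓, 2048: Fri, 2049: Sat, 2050: Sun, 2051: Mon, 2052: Wed ✓
Wednesdays: 2041, 2047, 2052.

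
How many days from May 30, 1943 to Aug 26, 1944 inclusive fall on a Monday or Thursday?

May 30, 1943 is a Sunday.
From May 30, 1943 to Aug 26, 1944 is 455 days inclusive.
455 = 7 × 65, so the span is exactly 65 full weeks.
Each full week contributes 2 days from the set (Mon, Thu): 65 × 2 = 130.

130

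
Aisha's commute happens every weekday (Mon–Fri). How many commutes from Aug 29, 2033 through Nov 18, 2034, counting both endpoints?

320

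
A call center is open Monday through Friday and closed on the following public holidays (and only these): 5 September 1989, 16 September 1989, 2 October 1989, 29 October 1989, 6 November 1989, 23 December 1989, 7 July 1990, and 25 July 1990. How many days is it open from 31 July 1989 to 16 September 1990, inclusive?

291 business days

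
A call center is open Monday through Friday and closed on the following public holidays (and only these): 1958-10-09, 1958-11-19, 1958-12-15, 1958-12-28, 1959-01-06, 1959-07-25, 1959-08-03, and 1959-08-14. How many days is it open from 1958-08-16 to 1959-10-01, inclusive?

1958-08-16 is a Saturday.
That's 412 days from start to end, counting both.
412 = 7 × 58 + 6, so there are 58 full weeks plus 6 extra days.
Each full week contributes 5 weekdays (Mon–Fri): 58 × 5 = 290.
The 6 extra days are Saturday, Sunday, Monday, Tuesday, Wednesday, Thursday — 4 of them qualify.
Total: 290 + 4 = 294.
Holidays: 1958-10-09 (Thu); 1958-11-19 (Wed); 1958-12-15 (Mon); 1958-12-28 (Sun); 1959-01-06 (Tue); 1959-07-25 (Sat); 1959-08-03 (Mon); 1959-08-14 (Fri).
6 of the 8 holidays fall on weekdays; the rest are weekends and were already excluded.
Business days: 294 − 6 = 288.

288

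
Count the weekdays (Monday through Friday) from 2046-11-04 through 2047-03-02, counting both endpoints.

2046-11-04 is a Sunday.
That's 119 days from start to end, counting both.
119 = 7 × 17, so the span is exactly 17 full weeks.
Each full week contributes 5 weekdays (Mon–Fri): 17 × 5 = 85.

85 weekdays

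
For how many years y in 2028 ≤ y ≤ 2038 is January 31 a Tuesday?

1

Day of week of January 31 in each year:
2028: Mon, 2029: Wed, 2030: Thu, 2031: Fri, 2032: Sat, 2033: Mon, 2034: Tue ✓, 2035: Wed, 2036: Thu, 2037: Sat, 2038: Sun
Tuesdays: 2034.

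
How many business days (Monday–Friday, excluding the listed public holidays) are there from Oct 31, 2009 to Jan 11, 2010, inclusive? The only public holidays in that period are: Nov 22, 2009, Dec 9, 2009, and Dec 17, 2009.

Oct 31, 2009 is a Saturday.
From Oct 31, 2009 to Jan 11, 2010 is 73 days inclusive.
73 = 7 × 10 + 3, so there are 10 full weeks plus 3 extra days.
Each full week contributes 5 weekdays (Mon–Fri): 10 × 5 = 50.
The 3 extra days are Saturday, Sunday, Monday — 1 of them qualifies.
Total: 50 + 1 = 51.
Holidays: Nov 22, 2009 (Sun); Dec 9, 2009 (Wed); Dec 17, 2009 (Thu).
2 of the 3 holidays fall on weekdays; the rest are weekends and were already excluded.
Business days: 51 − 2 = 49.

49 business days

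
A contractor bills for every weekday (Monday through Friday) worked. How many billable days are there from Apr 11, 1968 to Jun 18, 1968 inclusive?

Apr 11, 1968 is a Thursday.
The range spans 69 days (inclusive of both endpoints).
69 = 7 × 9 + 6, so there are 9 full weeks plus 6 extra days.
Each full week contributes 5 weekdays (Mon–Fri): 9 × 5 = 45.
The 6 extra days are Thu, Fri, Sat, Sun, Mon, Tue — 4 of them qualify.
Total: 45 + 4 = 49.

49 weekdays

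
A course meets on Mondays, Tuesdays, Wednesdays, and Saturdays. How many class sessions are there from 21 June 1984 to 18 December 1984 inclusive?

103

21 June 1984 is a Thursday.
That's 181 days from start to end, counting both.
181 = 7 × 25 + 6, so there are 25 full weeks plus 6 extra days.
Each full week contributes 4 days from the set (Mon, Tue, Wed, Sat): 25 × 4 = 100.
The 6 extra days are Thu, Fri, Sat, Sun, Mon, Tue — 3 of them qualify.
Total: 100 + 3 = 103.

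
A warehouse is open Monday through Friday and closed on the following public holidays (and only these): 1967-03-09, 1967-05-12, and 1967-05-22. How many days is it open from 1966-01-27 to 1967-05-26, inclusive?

1966-01-27 is a Thursday.
The range spans 485 days (inclusive of both endpoints).
485 = 7 × 69 + 2, so there are 69 full weeks plus 2 extra days.
Each full week contributes 5 weekdays (Mon–Fri): 69 × 5 = 345.
The 2 extra days are Thu, Fri — 2 of them qualify.
Total: 345 + 2 = 347.
Holidays: 1967-03-09 (Thu); 1967-05-12 (Fri); 1967-05-22 (Mon).
All 3 holidays fall on weekdays, so subtract 3.
Business days: 347 − 3 = 344.

344 business days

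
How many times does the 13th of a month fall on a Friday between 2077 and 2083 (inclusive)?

11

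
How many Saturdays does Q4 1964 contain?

13

1 October 1964 is a Thursday.
The range spans 92 days (inclusive of both endpoints).
92 = 7 × 13 + 1, so there are 13 full weeks plus 1 extra day.
Each full week contributes one Saturday: 13 so far.
The 1 extra day is Thu — none qualify.
Total: 13 + 0 = 13.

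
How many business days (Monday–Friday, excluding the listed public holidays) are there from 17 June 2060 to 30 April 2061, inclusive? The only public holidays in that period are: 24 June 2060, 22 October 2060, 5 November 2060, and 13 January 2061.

17 June 2060 is a Thursday.
From 17 June 2060 to 30 April 2061 is 318 days inclusive.
318 = 7 × 45 + 3, so there are 45 full weeks plus 3 extra days.
Each full week contributes 5 weekdays (Mon–Fri): 45 × 5 = 225.
The 3 extra days are Thursday, Friday, Saturday — 2 of them qualify.
Total: 225 + 2 = 227.
Holidays: 24 June 2060 (Thu); 22 October 2060 (Fri); 5 November 2060 (Fri); 13 January 2061 (Thu).
All 4 holidays fall on weekdays, so subtract 4.
Business days: 227 − 4 = 223.

223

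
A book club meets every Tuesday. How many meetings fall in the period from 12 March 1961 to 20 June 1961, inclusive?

12 March 1961 is a Sunday.
From 12 March 1961 to 20 June 1961 is 101 days inclusive.
101 = 7 × 14 + 3, so there are 14 full weeks plus 3 extra days.
Each full week contributes one Tuesday: 14 so far.
The 3 extra days are Sun, Mon, Tue — 1 of them qualifies.
Total: 14 + 1 = 15.

15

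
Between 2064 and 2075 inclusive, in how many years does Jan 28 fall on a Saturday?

2

Day of week of January 28 in each year:
2064: Mon, 2065: Wed, 2066: Thu, 2067: Fri, 2068: Sat ✓, 2069: Mon, 2070: Tue, 2071: Wed, 2072: Thu, 2073: Sat ✓, 2074: Sun, 2075: Mon
Saturdays: 2068, 2073.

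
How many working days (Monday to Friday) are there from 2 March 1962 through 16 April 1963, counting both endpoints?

293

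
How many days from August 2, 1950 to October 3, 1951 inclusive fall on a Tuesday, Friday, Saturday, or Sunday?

244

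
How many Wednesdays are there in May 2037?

2037-05-01 is a Friday.
From 2037-05-01 to 2037-05-31 is 31 days inclusive.
31 = 7 × 4 + 3, so there are 4 full weeks plus 3 extra days.
Each full week contributes one Wednesday: 4 so far.
The 3 extra days are Fri, Sat, Sun — none qualify.
Total: 4 + 0 = 4.

4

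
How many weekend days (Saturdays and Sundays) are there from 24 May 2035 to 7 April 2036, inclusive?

92

24 May 2035 is a Thursday.
From 24 May 2035 to 7 April 2036 is 320 days inclusive.
320 = 7 × 45 + 5, so there are 45 full weeks plus 5 extra days.
Each full week contributes 2 weekend days (Sat, Sun): 45 × 2 = 90.
The 5 extra days are Thursday, Friday, Saturday, Sunday, Monday — 2 of them qualify.
Total: 90 + 2 = 92.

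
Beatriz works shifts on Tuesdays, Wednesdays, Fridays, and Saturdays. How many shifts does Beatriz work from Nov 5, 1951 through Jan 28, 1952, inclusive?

48

Nov 5, 1951 is a Monday.
From Nov 5, 1951 to Jan 28, 1952 is 85 days inclusive.
85 = 7 × 12 + 1, so there are 12 full weeks plus 1 extra day.
Each full week contributes 4 days from the set (Tue, Wed, Fri, Sat): 12 × 4 = 48.
The 1 extra day is Monday — none qualify.
Total: 48 + 0 = 48.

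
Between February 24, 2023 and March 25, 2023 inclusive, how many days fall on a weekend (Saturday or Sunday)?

9

February 24, 2023 is a Friday.
From February 24, 2023 to March 25, 2023 is 30 days inclusive.
30 = 7 × 4 + 2, so there are 4 full weeks plus 2 extra days.
Each full week contributes 2 weekend days (Sat, Sun): 4 × 2 = 8.
The 2 extra days are Friday, Saturday — 1 of them qualifies.
Total: 8 + 1 = 9.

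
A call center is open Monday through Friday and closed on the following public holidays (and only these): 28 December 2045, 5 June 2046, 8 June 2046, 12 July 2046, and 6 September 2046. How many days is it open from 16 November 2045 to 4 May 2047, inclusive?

16 November 2045 is a Thursday.
That's 535 days from start to end, counting both.
535 = 7 × 76 + 3, so there are 76 full weeks plus 3 extra days.
Each full week contributes 5 weekdays (Mon–Fri): 76 × 5 = 380.
The 3 extra days are Thursday, Friday, Saturday — 2 of them qualify.
Total: 380 + 2 = 382.
Holidays: 28 December 2045 (Thu); 5 June 2046 (Tue); 8 June 2046 (Fri); 12 July 2046 (Thu); 6 September 2046 (Thu).
All 5 holidays fall on weekdays, so subtract 5.
Business days: 382 − 5 = 377.

377 business days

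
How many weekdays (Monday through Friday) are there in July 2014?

23

1 July 2014 is a Tuesday.
The range spans 31 days (inclusive of both endpoints).
31 = 7 × 4 + 3, so there are 4 full weeks plus 3 extra days.
Each full week contributes 5 weekdays (Mon–Fri): 4 × 5 = 20.
The 3 extra days are Tue, Wed, Thu — 3 of them qualify.
Total: 20 + 3 = 23.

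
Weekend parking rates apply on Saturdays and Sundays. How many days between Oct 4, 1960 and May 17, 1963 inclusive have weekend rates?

272

Oct 4, 1960 is a Tuesday.
The range spans 956 days (inclusive of both endpoints).
956 = 7 × 136 + 4, so there are 136 full weeks plus 4 extra days.
Each full week contributes 2 weekend days (Sat, Sun): 136 × 2 = 272.
The 4 extra days are Tuesday, Wednesday, Thursday, Friday — none qualify.
Total: 272 + 0 = 272.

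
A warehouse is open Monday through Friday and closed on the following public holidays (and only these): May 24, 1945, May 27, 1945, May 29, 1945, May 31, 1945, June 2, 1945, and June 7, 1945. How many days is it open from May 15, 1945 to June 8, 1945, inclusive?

15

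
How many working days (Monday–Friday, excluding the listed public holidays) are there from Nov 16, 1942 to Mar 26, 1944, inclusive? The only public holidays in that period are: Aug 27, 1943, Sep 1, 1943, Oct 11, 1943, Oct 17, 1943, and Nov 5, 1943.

Nov 16, 1942 is a Monday.
From Nov 16, 1942 to Mar 26, 1944 is 497 days inclusive.
497 = 7 × 71, so the span is exactly 71 full weeks.
Each full week contributes 5 weekdays (Mon–Fri): 71 × 5 = 355.
Total: 355.
Holidays: Aug 27, 1943 (Fri); Sep 1, 1943 (Wed); Oct 11, 1943 (Mon); Oct 17, 1943 (Sun); Nov 5, 1943 (Fri).
4 of the 5 holidays fall on weekdays; the rest are weekends and were already excluded.
Business days: 355 − 4 = 351.

351 working days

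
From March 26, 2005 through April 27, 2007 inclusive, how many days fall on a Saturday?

March 26, 2005 is a Saturday.
From March 26, 2005 to April 27, 2007 is 763 days inclusive.
763 = 7 × 109, so the span is exactly 109 full weeks.
Each full week contributes one Saturday: 109 so far.

109 Saturdays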